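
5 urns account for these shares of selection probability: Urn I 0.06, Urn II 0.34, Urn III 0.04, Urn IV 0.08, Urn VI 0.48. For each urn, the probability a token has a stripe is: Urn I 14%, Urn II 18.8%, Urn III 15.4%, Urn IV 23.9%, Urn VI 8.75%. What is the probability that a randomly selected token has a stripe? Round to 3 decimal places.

0.140

By Bayes' rule, posterior ∝ prior × likelihood:
  Urn I: 0.06 × 0.14 = 0.0084
  Urn II: 0.34 × 0.188 = 0.06392
  Urn III: 0.04 × 0.154 = 0.00616
  Urn IV: 0.08 × 0.239 = 0.01912
  Urn VI: 0.48 × 0.0875 = 0.042
P(striped) = 0.0084 + 0.06392 + 0.00616 + 0.01912 + 0.042 = 0.1396 → 0.140.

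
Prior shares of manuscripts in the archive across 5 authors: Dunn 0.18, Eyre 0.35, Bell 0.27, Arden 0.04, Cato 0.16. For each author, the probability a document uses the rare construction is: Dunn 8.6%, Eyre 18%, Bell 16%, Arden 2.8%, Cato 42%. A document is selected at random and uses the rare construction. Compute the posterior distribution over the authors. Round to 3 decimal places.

Dunn 0.081, Eyre 0.332, Bell 0.227, Arden 0.006, Cato 0.354

Compute prior × likelihood for every hypothesis:
  Dunn: 0.18 × 0.086 = 0.01548
  Eyre: 0.35 × 0.18 = 0.063
  Bell: 0.27 × 0.16 = 0.0432
  Arden: 0.04 × 0.028 = 0.00112
  Cato: 0.16 × 0.42 = 0.0672
Normalizing constant = 0.19.
P(Dunn | rare-form) = 0.01548/0.19 ≈ 0.081
P(Eyre | rare-form) = 0.063/0.19 ≈ 0.332
P(Bell | rare-form) = 0.0432/0.19 ≈ 0.227
P(Arden | rare-form) = 0.00112/0.19 ≈ 0.006
P(Cato | rare-form) = 0.0672/0.19 ≈ 0.354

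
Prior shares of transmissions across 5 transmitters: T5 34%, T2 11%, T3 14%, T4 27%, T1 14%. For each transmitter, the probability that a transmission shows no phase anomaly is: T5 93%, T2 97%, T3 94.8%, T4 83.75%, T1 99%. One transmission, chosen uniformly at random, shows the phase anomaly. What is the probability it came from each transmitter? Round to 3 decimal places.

T5 0.299, T2 0.041, T3 0.091, T4 0.551, T1 0.018

Taking complements, P(anomaly | each) = T5 0.07, T2 0.03, T3 0.052, T4 0.1625, T1 0.01.
By Bayes' rule, posterior ∝ prior × likelihood:
  T5: 0.34 × 0.07 = 0.0238
  T2: 0.11 × 0.03 = 0.0033
  T3: 0.14 × 0.052 = 0.00728
  T4: 0.27 × 0.1625 = 0.043875
  T1: 0.14 × 0.01 = 0.0014
Total = 0.079655.
P(T5 | anomaly) = 0.0238/0.079655 ≈ 0.299
P(T2 | anomaly) = 0.0033/0.079655 ≈ 0.041
P(T3 | anomaly) = 0.00728/0.079655 ≈ 0.091
P(T4 | anomaly) = 0.043875/0.079655 ≈ 0.551
P(T1 | anomaly) = 0.0014/0.079655 ≈ 0.018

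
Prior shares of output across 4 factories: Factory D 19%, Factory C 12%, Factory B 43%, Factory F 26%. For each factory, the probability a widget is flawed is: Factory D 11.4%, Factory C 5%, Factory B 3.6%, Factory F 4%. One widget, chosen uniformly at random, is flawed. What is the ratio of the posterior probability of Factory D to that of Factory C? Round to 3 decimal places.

3.610

Prior × likelihood for each hypothesis:
  Factory D: 0.19 × 0.114 = 0.02166
  Factory C: 0.12 × 0.05 = 0.006
  Factory B: 0.43 × 0.036 = 0.01548
  Factory F: 0.26 × 0.04 = 0.0104
Total = 0.05354.
The ratio is 0.02166 / 0.006 (the normalizer cancels) = 3.610.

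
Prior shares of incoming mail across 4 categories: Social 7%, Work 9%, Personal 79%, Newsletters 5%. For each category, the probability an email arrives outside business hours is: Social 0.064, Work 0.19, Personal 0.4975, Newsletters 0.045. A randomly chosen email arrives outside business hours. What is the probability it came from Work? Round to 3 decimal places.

Prior × likelihood for each hypothesis:
  Social: 0.07 × 0.064 = 0.00448
  Work: 0.09 × 0.19 = 0.0171
  Personal: 0.79 × 0.4975 = 0.393025
  Newsletters: 0.05 × 0.045 = 0.00225
Sum = 0.416855.
P(Work | evidence) = 0.0171 / 0.416855 ≈ 0.041.

0.041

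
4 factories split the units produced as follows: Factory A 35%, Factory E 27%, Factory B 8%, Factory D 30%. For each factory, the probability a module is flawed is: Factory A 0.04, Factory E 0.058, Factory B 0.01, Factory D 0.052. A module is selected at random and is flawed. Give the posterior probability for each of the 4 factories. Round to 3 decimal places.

Factory A 0.304, Factory E 0.340, Factory B 0.017, Factory D 0.339

Prior × likelihood for each hypothesis:
  Factory A: 0.35 × 0.04 = 0.014
  Factory E: 0.27 × 0.058 = 0.01566
  Factory B: 0.08 × 0.01 = 0.0008
  Factory D: 0.3 × 0.052 = 0.0156
Total = 0.04606.
P(Factory A | flawed) = 0.014/0.04606 ≈ 0.304
P(Factory E | flawed) = 0.01566/0.04606 ≈ 0.340
P(Factory B | flawed) = 0.0008/0.04606 ≈ 0.017
P(Factory D | flawed) = 0.0156/0.04606 ≈ 0.339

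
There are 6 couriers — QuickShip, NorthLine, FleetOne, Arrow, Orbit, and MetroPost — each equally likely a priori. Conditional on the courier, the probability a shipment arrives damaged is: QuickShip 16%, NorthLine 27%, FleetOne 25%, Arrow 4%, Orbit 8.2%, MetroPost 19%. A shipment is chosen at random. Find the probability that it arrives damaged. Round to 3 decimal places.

With a uniform prior (1/6 each), posterior ∝ likelihood:
  QuickShip: 0.16
  NorthLine: 0.27
  FleetOne: 0.25
  Arrow: 0.04
  Orbit: 0.082
  MetroPost: 0.19
P(damaged) = (1/6) × (0.16 + 0.27 + 0.25 + 0.04 + 0.082 + 0.19) = 0.992/6 ≈ 0.165.

0.165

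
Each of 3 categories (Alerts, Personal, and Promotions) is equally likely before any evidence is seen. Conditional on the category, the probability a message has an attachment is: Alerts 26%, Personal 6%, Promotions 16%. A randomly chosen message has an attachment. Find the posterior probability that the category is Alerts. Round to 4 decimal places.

0.5417

Since the prior is uniform, the posterior is proportional to the likelihood:
  Alerts: 0.26
  Personal: 0.06
  Promotions: 0.16
Total = 0.48.
P(Alerts | evidence) = 0.26 / 0.48 ≈ 0.5417.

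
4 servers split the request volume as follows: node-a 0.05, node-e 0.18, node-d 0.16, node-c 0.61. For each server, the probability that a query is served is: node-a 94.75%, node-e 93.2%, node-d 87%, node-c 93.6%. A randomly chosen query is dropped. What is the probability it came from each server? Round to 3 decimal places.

Taking complements, P(dropped | each) = node-a 0.0525, node-e 0.068, node-d 0.13, node-c 0.064.
Compute prior × likelihood for every hypothesis:
  node-a: 0.05 × 0.0525 = 0.002625
  node-e: 0.18 × 0.068 = 0.01224
  node-d: 0.16 × 0.13 = 0.0208
  node-c: 0.61 × 0.064 = 0.03904
Sum = 0.074705.
P(node-a | dropped) = 0.002625/0.074705 ≈ 0.035
P(node-e | dropped) = 0.01224/0.074705 ≈ 0.164
P(node-d | dropped) = 0.0208/0.074705 ≈ 0.278
P(node-c | dropped) = 0.03904/0.074705 ≈ 0.523
(Check: 0.035+0.164+0.278+0.523 = 1.000.)

node-a 0.035, node-e 0.164, node-d 0.278, node-c 0.523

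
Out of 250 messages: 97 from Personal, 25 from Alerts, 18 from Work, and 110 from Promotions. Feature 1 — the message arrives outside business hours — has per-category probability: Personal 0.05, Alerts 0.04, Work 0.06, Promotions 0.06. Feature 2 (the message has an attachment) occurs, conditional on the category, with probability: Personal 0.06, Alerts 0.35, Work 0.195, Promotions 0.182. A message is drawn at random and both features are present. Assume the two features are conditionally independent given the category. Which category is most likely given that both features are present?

Compute prior × likelihood for every hypothesis:
  Personal: 0.388 × 0.05 × 0.06 = 0.001164
  Alerts: 0.1 × 0.04 × 0.35 = 0.0014
  Work: 0.072 × 0.06 × 0.195 = 0.0008424
  Promotions: 0.44 × 0.06 × 0.182 = 0.0048048
Normalizing constant = 0.0082112.
Largest term belongs to Promotions, so Promotions is most probable.

Promotions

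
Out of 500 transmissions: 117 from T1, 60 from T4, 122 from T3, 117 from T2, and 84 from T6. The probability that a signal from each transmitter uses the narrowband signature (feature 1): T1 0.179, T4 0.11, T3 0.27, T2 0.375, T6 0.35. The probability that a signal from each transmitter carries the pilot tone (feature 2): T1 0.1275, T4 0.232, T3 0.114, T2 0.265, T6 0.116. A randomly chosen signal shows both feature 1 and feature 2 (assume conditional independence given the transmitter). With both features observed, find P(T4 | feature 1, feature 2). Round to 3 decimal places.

0.067

Unnormalized posteriors (prior × likelihood):
  T1: 0.234 × 0.179 × 0.1275 = 0.005340465
  T4: 0.12 × 0.11 × 0.232 = 0.0030624
  T3: 0.244 × 0.27 × 0.114 = 0.00751032
  T2: 0.234 × 0.375 × 0.265 = 0.02325375
  T6: 0.168 × 0.35 × 0.116 = 0.0068208
Total = 0.045987735.
P(T4 | evidence) = 0.0030624 / 0.045987735 ≈ 0.067.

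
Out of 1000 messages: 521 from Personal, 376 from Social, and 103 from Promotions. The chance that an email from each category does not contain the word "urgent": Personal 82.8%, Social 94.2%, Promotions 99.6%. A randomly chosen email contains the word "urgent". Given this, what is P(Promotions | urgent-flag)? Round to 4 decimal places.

0.0037

Taking complements, P(urgent-flag | each) = Personal 0.172, Social 0.058, Promotions 0.004.
Unnormalized posteriors (prior × likelihood):
  Personal: 0.521 × 0.172 = 0.089612
  Social: 0.376 × 0.058 = 0.021808
  Promotions: 0.103 × 0.004 = 0.000412
Normalizing constant = 0.111832.
P(Promotions | evidence) = 0.000412 / 0.111832 ≈ 0.0037.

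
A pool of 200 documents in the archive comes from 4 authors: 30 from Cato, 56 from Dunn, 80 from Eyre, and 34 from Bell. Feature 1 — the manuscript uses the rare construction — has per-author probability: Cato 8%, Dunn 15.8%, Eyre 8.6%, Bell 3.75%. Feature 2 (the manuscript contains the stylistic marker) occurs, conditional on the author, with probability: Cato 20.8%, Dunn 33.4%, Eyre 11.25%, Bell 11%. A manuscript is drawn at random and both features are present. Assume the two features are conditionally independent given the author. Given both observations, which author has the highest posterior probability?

Prior × likelihood for each hypothesis:
  Cato: 0.15 × 0.08 × 0.208 = 0.002496
  Dunn: 0.28 × 0.158 × 0.334 = 0.01477616
  Eyre: 0.4 × 0.086 × 0.1125 = 0.00387
  Bell: 0.17 × 0.0375 × 0.11 = 0.00070125
Total = 0.02184341.
Largest term belongs to Dunn, so Dunn is most probable.

Dunn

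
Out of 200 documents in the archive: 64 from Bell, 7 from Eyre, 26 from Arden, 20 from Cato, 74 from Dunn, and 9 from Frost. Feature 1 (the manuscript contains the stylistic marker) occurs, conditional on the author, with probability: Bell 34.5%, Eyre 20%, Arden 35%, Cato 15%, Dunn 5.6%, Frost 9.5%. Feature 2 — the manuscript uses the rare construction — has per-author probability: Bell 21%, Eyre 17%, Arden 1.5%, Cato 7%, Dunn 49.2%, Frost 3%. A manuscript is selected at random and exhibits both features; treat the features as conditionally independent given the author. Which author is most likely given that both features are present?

Bell

Unnormalized posteriors (prior × likelihood):
  Bell: 0.32 × 0.345 × 0.21 = 0.023184
  Eyre: 0.035 × 0.2 × 0.17 = 0.00119
  Arden: 0.13 × 0.35 × 0.015 = 0.0006825
  Cato: 0.1 × 0.15 × 0.07 = 0.00105
  Dunn: 0.37 × 0.056 × 0.492 = 0.01019424
  Frost: 0.045 × 0.095 × 0.03 = 0.00012825
Sum = 0.03642899.
Largest term belongs to Bell, so Bell is most probable.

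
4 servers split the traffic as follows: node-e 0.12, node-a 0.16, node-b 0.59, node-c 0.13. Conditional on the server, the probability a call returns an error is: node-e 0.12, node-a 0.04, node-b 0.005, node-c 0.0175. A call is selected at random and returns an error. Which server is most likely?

node-e

Prior × likelihood for each hypothesis:
  node-e: 0.12 × 0.12 = 0.0144
  node-a: 0.16 × 0.04 = 0.0064
  node-b: 0.59 × 0.005 = 0.00295
  node-c: 0.13 × 0.0175 = 0.002275
Sum = 0.026025.
Largest term belongs to node-e, so node-e is most probable.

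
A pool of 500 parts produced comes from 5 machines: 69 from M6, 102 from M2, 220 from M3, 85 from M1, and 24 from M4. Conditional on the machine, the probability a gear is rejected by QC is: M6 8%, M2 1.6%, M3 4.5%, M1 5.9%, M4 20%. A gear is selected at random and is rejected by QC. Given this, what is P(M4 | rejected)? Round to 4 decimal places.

Unnormalized posteriors (prior × likelihood):
  M6: 0.138 × 0.08 = 0.01104
  M2: 0.204 × 0.016 = 0.003264
  M3: 0.44 × 0.045 = 0.0198
  M1: 0.17 × 0.059 = 0.01003
  M4: 0.048 × 0.2 = 0.0096
Normalizing constant = 0.053734.
P(M4 | evidence) = 0.0096 / 0.053734 ≈ 0.1787.

0.1787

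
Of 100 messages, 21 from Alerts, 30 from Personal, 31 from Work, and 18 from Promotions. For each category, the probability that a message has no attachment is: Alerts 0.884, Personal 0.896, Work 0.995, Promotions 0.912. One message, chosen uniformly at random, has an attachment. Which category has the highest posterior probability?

Taking complements, P(attachment | each) = Alerts 0.116, Personal 0.104, Work 0.005, Promotions 0.088.
By Bayes' rule, posterior ∝ prior × likelihood:
  Alerts: 0.21 × 0.116 = 0.02436
  Personal: 0.3 × 0.104 = 0.0312
  Work: 0.31 × 0.005 = 0.00155
  Promotions: 0.18 × 0.088 = 0.01584
Sum = 0.07295.
Largest term belongs to Personal, so Personal is most probable.

Personal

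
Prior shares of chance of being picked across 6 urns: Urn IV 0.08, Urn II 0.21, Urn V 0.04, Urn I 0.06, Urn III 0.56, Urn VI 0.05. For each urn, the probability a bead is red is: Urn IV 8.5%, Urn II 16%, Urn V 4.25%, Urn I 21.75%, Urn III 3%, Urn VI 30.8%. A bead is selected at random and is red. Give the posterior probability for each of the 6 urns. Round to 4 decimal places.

Urn IV 0.0778, Urn II 0.3847, Urn V 0.0195, Urn I 0.1494, Urn III 0.1923, Urn VI 0.1763

Prior × likelihood for each hypothesis:
  Urn IV: 0.08 × 0.085 = 0.0068
  Urn II: 0.21 × 0.16 = 0.0336
  Urn V: 0.04 × 0.0425 = 0.0017
  Urn I: 0.06 × 0.2175 = 0.01305
  Urn III: 0.56 × 0.03 = 0.0168
  Urn VI: 0.05 × 0.308 = 0.0154
Total = 0.08735.
P(Urn IV | red) = 0.0068/0.08735 ≈ 0.0778
P(Urn II | red) = 0.0336/0.08735 ≈ 0.3847
P(Urn V | red) = 0.0017/0.08735 ≈ 0.0195
P(Urn I | red) = 0.01305/0.08735 ≈ 0.1494
P(Urn III | red) = 0.0168/0.08735 ≈ 0.1923
P(Urn VI | red) = 0.0154/0.08735 ≈ 0.1763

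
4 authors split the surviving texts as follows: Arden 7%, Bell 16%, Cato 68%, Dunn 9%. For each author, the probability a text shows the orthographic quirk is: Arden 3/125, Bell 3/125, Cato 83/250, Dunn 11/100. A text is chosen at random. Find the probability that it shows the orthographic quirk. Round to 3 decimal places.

0.241

Unnormalized posteriors (prior × likelihood):
  Arden: 0.07 × 0.024 = 0.00168
  Bell: 0.16 × 0.024 = 0.00384
  Cato: 0.68 × 0.332 = 0.22576
  Dunn: 0.09 × 0.11 = 0.0099
P(quirk) = 0.00168 + 0.00384 + 0.22576 + 0.0099 = 0.24118 → 0.241.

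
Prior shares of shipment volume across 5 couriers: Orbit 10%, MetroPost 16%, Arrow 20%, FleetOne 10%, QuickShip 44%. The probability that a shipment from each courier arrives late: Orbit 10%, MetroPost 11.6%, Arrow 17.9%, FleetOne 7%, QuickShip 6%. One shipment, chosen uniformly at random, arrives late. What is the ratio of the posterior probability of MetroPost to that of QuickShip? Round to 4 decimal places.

0.7030

Prior × likelihood for each hypothesis:
  Orbit: 0.1 × 0.1 = 0.01
  MetroPost: 0.16 × 0.116 = 0.01856
  Arrow: 0.2 × 0.179 = 0.0358
  FleetOne: 0.1 × 0.07 = 0.007
  QuickShip: 0.44 × 0.06 = 0.0264
Sum = 0.09776.
The ratio is 0.01856 / 0.0264 (the normalizer cancels) = 0.7030.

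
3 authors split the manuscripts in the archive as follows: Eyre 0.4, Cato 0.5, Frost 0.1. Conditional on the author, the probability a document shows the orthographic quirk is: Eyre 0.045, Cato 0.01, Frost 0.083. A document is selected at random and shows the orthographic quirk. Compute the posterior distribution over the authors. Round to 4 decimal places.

Eyre 0.5751, Cato 0.1597, Frost 0.2652

By Bayes' rule, posterior ∝ prior × likelihood:
  Eyre: 0.4 × 0.045 = 0.018
  Cato: 0.5 × 0.01 = 0.005
  Frost: 0.1 × 0.083 = 0.0083
Sum = 0.0313.
P(Eyre | quirk) = 0.018/0.0313 ≈ 0.5751
P(Cato | quirk) = 0.005/0.0313 ≈ 0.1597
P(Frost | quirk) = 0.0083/0.0313 ≈ 0.2652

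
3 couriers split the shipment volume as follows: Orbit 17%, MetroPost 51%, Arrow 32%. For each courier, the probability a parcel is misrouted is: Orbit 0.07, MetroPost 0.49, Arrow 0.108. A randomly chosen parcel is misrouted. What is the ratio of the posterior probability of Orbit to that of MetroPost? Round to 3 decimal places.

Unnormalized posteriors (prior × likelihood):
  Orbit: 0.17 × 0.07 = 0.0119
  MetroPost: 0.51 × 0.49 = 0.2499
  Arrow: 0.32 × 0.108 = 0.03456
Total = 0.29636.
The ratio is 0.0119 / 0.2499 (the normalizer cancels) = 0.048.

0.048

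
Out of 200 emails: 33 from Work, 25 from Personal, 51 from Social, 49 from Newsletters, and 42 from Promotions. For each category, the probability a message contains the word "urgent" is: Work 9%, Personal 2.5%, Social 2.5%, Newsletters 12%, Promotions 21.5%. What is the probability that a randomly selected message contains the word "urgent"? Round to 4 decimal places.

Compute prior × likelihood for every hypothesis:
  Work: 0.165 × 0.09 = 0.01485
  Personal: 0.125 × 0.025 = 0.003125
  Social: 0.255 × 0.025 = 0.006375
  Newsletters: 0.245 × 0.12 = 0.0294
  Promotions: 0.21 × 0.215 = 0.04515
P(urgent-flag) = 0.01485 + 0.003125 + 0.006375 + 0.0294 + 0.04515 = 0.0989 → 0.0989.

0.0989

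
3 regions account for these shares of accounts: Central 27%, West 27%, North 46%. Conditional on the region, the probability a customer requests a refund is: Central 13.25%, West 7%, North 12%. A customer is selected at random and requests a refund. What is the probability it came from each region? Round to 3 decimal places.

Unnormalized posteriors (prior × likelihood):
  Central: 0.27 × 0.1325 = 0.035775
  West: 0.27 × 0.07 = 0.0189
  North: 0.46 × 0.12 = 0.0552
Total = 0.109875.
P(Central | refund) = 0.035775/0.109875 ≈ 0.326
P(West | refund) = 0.0189/0.109875 ≈ 0.172
P(North | refund) = 0.0552/0.109875 ≈ 0.502
(Check: 0.326+0.172+0.502 = 1.000.)

Central 0.326, West 0.172, North 0.502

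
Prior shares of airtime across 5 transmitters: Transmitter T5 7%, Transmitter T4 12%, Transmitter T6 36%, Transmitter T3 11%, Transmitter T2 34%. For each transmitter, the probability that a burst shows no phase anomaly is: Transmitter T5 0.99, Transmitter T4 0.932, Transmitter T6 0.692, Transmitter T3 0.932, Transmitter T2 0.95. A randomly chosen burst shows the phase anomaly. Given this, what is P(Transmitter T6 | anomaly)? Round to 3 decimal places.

Taking complements, P(anomaly | each) = Transmitter T5 0.01, Transmitter T4 0.068, Transmitter T6 0.308, Transmitter T3 0.068, Transmitter T2 0.05.
By Bayes' rule, posterior ∝ prior × likelihood:
  Transmitter T5: 0.07 × 0.01 = 0.0007
  Transmitter T4: 0.12 × 0.068 = 0.00816
  Transmitter T6: 0.36 × 0.308 = 0.11088
  Transmitter T3: 0.11 × 0.068 = 0.00748
  Transmitter T2: 0.34 × 0.05 = 0.017
Total = 0.14422.
P(Transmitter T6 | evidence) = 0.11088 / 0.14422 ≈ 0.769.

0.769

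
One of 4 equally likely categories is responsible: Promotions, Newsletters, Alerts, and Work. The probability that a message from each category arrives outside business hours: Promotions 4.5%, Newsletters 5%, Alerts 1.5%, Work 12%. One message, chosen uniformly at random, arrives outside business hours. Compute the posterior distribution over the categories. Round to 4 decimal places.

Since the prior is uniform, the posterior is proportional to the likelihood:
  Promotions: 0.045
  Newsletters: 0.05
  Alerts: 0.015
  Work: 0.12
Total = 0.23.
P(Promotions | off-hours) = 0.045/0.23 ≈ 0.1957
P(Newsletters | off-hours) = 0.05/0.23 ≈ 0.2174
P(Alerts | off-hours) = 0.015/0.23 ≈ 0.0652
P(Work | off-hours) = 0.12/0.23 ≈ 0.5217
(Check: 0.1957+0.2174+0.0652+0.5217 = 1.0000.)

Promotions 0.1957, Newsletters 0.2174, Alerts 0.0652, Work 0.5217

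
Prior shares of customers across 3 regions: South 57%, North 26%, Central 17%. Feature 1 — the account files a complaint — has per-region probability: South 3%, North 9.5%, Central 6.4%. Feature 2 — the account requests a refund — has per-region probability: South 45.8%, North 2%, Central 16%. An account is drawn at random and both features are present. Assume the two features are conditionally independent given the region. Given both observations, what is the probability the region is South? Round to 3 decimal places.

0.778

By Bayes' rule, posterior ∝ prior × likelihood:
  South: 0.57 × 0.03 × 0.458 = 0.0078318
  North: 0.26 × 0.095 × 0.02 = 0.000494
  Central: 0.17 × 0.064 × 0.16 = 0.0017408
Normalizing constant = 0.0100666.
P(South | evidence) = 0.0078318 / 0.0100666 ≈ 0.778.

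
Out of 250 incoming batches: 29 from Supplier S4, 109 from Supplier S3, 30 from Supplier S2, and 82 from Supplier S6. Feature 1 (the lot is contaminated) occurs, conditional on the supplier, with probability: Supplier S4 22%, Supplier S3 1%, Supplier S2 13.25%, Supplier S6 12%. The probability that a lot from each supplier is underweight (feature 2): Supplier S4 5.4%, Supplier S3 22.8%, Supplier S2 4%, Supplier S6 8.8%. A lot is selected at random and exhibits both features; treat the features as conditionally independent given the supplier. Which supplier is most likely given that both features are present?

Supplier S6

By Bayes' rule, posterior ∝ prior × likelihood:
  Supplier S4: 0.116 × 0.22 × 0.054 = 0.00137808
  Supplier S3: 0.436 × 0.01 × 0.228 = 0.00099408
  Supplier S2: 0.12 × 0.1325 × 0.04 = 0.000636
  Supplier S6: 0.328 × 0.12 × 0.088 = 0.00346368
Normalizing constant = 0.00647184.
Largest term belongs to Supplier S6, so Supplier S6 is most probable.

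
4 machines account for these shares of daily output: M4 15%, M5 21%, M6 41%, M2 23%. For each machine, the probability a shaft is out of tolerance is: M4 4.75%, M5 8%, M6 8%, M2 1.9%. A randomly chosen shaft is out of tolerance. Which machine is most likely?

Unnormalized posteriors (prior × likelihood):
  M4: 0.15 × 0.0475 = 0.007125
  M5: 0.21 × 0.08 = 0.0168
  M6: 0.41 × 0.08 = 0.0328
  M2: 0.23 × 0.019 = 0.00437
Normalizing constant = 0.061095.
Largest term belongs to M6, so M6 is most probable.

M6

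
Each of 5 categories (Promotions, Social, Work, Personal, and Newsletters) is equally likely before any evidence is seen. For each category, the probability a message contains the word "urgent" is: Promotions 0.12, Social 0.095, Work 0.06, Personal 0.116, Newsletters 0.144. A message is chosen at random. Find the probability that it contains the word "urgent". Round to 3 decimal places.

0.107

Since the prior is uniform, the posterior is proportional to the likelihood:
  Promotions: 0.12
  Social: 0.095
  Work: 0.06
  Personal: 0.116
  Newsletters: 0.144
P(urgent-flag) = (1/5) × (0.12 + 0.095 + 0.06 + 0.116 + 0.144) = 0.535/5 ≈ 0.107.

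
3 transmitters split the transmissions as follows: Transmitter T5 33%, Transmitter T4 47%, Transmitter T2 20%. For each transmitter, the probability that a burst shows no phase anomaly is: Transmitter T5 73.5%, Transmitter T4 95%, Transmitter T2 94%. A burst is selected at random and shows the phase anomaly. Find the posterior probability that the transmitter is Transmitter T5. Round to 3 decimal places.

0.711

Taking complements, P(anomaly | each) = Transmitter T5 0.265, Transmitter T4 0.05, Transmitter T2 0.06.
Compute prior × likelihood for every hypothesis:
  Transmitter T5: 0.33 × 0.265 = 0.08745
  Transmitter T4: 0.47 × 0.05 = 0.0235
  Transmitter T2: 0.2 × 0.06 = 0.012
Total = 0.12295.
P(Transmitter T5 | evidence) = 0.08745 / 0.12295 ≈ 0.711.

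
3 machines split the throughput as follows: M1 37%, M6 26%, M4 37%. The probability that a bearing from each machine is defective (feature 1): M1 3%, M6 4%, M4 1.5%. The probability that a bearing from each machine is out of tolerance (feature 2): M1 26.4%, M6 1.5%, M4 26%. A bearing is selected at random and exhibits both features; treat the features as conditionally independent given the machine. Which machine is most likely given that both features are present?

M1

Unnormalized posteriors (prior × likelihood):
  M1: 0.37 × 0.03 × 0.264 = 0.0029304
  M6: 0.26 × 0.04 × 0.015 = 0.000156
  M4: 0.37 × 0.015 × 0.26 = 0.001443
Sum = 0.0045294.
Largest term belongs to M1, so M1 is most probable.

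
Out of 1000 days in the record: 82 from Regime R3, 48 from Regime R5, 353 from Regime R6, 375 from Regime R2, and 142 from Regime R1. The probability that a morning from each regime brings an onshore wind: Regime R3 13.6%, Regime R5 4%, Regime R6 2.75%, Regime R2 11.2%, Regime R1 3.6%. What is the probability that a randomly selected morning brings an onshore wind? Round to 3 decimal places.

0.070

Unnormalized posteriors (prior × likelihood):
  Regime R3: 0.082 × 0.136 = 0.011152
  Regime R5: 0.048 × 0.04 = 0.00192
  Regime R6: 0.353 × 0.0275 = 0.0097075
  Regime R2: 0.375 × 0.112 = 0.042
  Regime R1: 0.142 × 0.036 = 0.005112
P(onshore) = 0.011152 + 0.00192 + 0.0097075 + 0.042 + 0.005112 = 0.0698915 → 0.070.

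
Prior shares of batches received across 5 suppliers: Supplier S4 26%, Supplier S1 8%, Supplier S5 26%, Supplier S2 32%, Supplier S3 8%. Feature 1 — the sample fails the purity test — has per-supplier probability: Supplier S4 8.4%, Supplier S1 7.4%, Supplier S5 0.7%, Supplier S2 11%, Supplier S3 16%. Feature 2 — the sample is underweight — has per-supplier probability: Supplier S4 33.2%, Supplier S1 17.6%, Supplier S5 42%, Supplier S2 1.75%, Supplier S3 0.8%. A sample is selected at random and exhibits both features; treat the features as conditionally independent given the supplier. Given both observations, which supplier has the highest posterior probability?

Supplier S4

By Bayes' rule, posterior ∝ prior × likelihood:
  Supplier S4: 0.26 × 0.084 × 0.332 = 0.00725088
  Supplier S1: 0.08 × 0.074 × 0.176 = 0.00104192
  Supplier S5: 0.26 × 0.007 × 0.42 = 0.0007644
  Supplier S2: 0.32 × 0.11 × 0.0175 = 0.000616
  Supplier S3: 0.08 × 0.16 × 0.008 = 0.0001024
Normalizing constant = 0.0097756.
Largest term belongs to Supplier S4, so Supplier S4 is most probable.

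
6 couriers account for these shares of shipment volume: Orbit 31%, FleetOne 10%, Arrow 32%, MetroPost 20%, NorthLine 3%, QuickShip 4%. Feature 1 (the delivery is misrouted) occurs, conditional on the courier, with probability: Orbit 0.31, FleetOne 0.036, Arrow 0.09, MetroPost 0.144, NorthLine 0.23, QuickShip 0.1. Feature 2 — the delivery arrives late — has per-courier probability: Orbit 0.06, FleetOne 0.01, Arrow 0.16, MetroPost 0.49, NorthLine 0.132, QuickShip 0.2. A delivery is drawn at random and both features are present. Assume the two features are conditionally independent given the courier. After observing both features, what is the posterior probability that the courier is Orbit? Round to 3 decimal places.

0.220

Compute prior × likelihood for every hypothesis:
  Orbit: 0.31 × 0.31 × 0.06 = 0.005766
  FleetOne: 0.1 × 0.036 × 0.01 = 0.000036
  Arrow: 0.32 × 0.09 × 0.16 = 0.004608
  MetroPost: 0.2 × 0.144 × 0.49 = 0.014112
  NorthLine: 0.03 × 0.23 × 0.132 = 0.0009108
  QuickShip: 0.04 × 0.1 × 0.2 = 0.0008
Sum = 0.0262328.
P(Orbit | evidence) = 0.005766 / 0.0262328 ≈ 0.220.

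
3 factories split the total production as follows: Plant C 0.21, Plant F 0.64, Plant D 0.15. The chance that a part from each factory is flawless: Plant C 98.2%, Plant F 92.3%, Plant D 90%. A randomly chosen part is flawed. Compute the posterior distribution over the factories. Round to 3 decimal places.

Plant C 0.056, Plant F 0.724, Plant D 0.220

Taking complements, P(flawed | each) = Plant C 0.018, Plant F 0.077, Plant D 0.1.
By Bayes' rule, posterior ∝ prior × likelihood:
  Plant C: 0.21 × 0.018 = 0.00378
  Plant F: 0.64 × 0.077 = 0.04928
  Plant D: 0.15 × 0.1 = 0.015
Normalizing constant = 0.06806.
P(Plant C | flawed) = 0.00378/0.06806 ≈ 0.056
P(Plant F | flawed) = 0.04928/0.06806 ≈ 0.724
P(Plant D | flawed) = 0.015/0.06806 ≈ 0.220
(Check: 0.056+0.724+0.220 = 1.000.)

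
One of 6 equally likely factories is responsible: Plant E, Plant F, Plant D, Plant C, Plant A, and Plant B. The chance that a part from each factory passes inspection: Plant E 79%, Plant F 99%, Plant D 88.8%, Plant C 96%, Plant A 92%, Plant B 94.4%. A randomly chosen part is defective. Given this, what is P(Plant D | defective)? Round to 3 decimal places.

0.220

Taking complements, P(defective | each) = Plant E 0.21, Plant F 0.01, Plant D 0.112, Plant C 0.04, Plant A 0.08, Plant B 0.056.
With a uniform prior (1/6 each), posterior ∝ likelihood:
  Plant E: 0.21
  Plant F: 0.01
  Plant D: 0.112
  Plant C: 0.04
  Plant A: 0.08
  Plant B: 0.056
Sum = 0.508.
P(Plant D | evidence) = 0.112 / 0.508 ≈ 0.220.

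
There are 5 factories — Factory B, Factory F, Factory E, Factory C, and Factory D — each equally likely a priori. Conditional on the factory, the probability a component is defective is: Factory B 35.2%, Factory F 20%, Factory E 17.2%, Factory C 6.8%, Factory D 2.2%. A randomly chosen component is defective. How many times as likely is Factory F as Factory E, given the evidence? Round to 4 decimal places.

With a uniform prior (1/5 each), posterior ∝ likelihood:
  Factory B: 0.352
  Factory F: 0.2
  Factory E: 0.172
  Factory C: 0.068
  Factory D: 0.022
Sum = 0.814.
The ratio is 0.2 / 0.172 (the normalizer cancels) = 1.1628.

1.1628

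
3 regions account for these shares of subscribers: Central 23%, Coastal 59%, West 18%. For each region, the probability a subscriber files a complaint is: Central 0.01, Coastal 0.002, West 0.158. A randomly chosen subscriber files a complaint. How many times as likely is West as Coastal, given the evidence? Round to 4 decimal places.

Compute prior × likelihood for every hypothesis:
  Central: 0.23 × 0.01 = 0.0023
  Coastal: 0.59 × 0.002 = 0.00118
  West: 0.18 × 0.158 = 0.02844
Sum = 0.03192.
The ratio is 0.02844 / 0.00118 (the normalizer cancels) = 24.1017.

24.1017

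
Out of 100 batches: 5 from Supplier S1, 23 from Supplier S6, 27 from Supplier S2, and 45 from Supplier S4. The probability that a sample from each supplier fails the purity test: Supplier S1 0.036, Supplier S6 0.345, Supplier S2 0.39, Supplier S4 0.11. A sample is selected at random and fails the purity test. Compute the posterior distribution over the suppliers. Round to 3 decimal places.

Supplier S1 0.008, Supplier S6 0.336, Supplier S2 0.446, Supplier S4 0.210

Prior × likelihood for each hypothesis:
  Supplier S1: 0.05 × 0.036 = 0.0018
  Supplier S6: 0.23 × 0.345 = 0.07935
  Supplier S2: 0.27 × 0.39 = 0.1053
  Supplier S4: 0.45 × 0.11 = 0.0495
Total = 0.23595.
P(Supplier S1 | off-spec) = 0.0018/0.23595 ≈ 0.008
P(Supplier S6 | off-spec) = 0.07935/0.23595 ≈ 0.336
P(Supplier S2 | off-spec) = 0.1053/0.23595 ≈ 0.446
P(Supplier S4 | off-spec) = 0.0495/0.23595 ≈ 0.210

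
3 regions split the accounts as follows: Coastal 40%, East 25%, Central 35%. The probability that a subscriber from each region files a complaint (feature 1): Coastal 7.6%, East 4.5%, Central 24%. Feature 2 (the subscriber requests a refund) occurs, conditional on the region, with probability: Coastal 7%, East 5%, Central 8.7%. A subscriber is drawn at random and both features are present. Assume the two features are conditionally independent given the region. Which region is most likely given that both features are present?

Compute prior × likelihood for every hypothesis:
  Coastal: 0.4 × 0.076 × 0.07 = 0.002128
  East: 0.25 × 0.045 × 0.05 = 0.0005625
  Central: 0.35 × 0.24 × 0.087 = 0.007308
Total = 0.0099985.
Largest term belongs to Central, so Central is most probable.

Central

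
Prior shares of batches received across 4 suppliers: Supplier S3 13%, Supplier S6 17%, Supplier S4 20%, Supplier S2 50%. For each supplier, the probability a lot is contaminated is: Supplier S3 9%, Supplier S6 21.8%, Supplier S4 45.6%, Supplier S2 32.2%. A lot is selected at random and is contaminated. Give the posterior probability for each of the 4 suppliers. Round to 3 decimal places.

Compute prior × likelihood for every hypothesis:
  Supplier S3: 0.13 × 0.09 = 0.0117
  Supplier S6: 0.17 × 0.218 = 0.03706
  Supplier S4: 0.2 × 0.456 = 0.0912
  Supplier S2: 0.5 × 0.322 = 0.161
Sum = 0.30096.
P(Supplier S3 | contaminated) = 0.0117/0.30096 ≈ 0.039
P(Supplier S6 | contaminated) = 0.03706/0.30096 ≈ 0.123
P(Supplier S4 | contaminated) = 0.0912/0.30096 ≈ 0.303
P(Supplier S2 | contaminated) = 0.161/0.30096 ≈ 0.535

Supplier S3 0.039, Supplier S6 0.123, Supplier S4 0.303, Supplier S2 0.535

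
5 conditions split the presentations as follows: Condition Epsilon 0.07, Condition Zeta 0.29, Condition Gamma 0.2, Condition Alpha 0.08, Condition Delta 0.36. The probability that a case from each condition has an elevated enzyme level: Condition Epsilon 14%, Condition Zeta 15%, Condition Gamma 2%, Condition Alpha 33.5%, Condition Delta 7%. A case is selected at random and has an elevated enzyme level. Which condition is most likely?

Condition Zeta

Unnormalized posteriors (prior × likelihood):
  Condition Epsilon: 0.07 × 0.14 = 0.0098
  Condition Zeta: 0.29 × 0.15 = 0.0435
  Condition Gamma: 0.2 × 0.02 = 0.004
  Condition Alpha: 0.08 × 0.335 = 0.0268
  Condition Delta: 0.36 × 0.07 = 0.0252
Total = 0.1093.
Largest term belongs to Condition Zeta, so Condition Zeta is most probable.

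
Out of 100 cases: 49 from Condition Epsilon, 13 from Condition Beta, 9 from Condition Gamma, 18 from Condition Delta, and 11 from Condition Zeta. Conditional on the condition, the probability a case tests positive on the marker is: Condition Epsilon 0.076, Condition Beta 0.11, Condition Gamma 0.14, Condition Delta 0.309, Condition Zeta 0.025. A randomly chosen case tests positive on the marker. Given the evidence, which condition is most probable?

Compute prior × likelihood for every hypothesis:
  Condition Epsilon: 0.49 × 0.076 = 0.03724
  Condition Beta: 0.13 × 0.11 = 0.0143
  Condition Gamma: 0.09 × 0.14 = 0.0126
  Condition Delta: 0.18 × 0.309 = 0.05562
  Condition Zeta: 0.11 × 0.025 = 0.00275
Total = 0.12251.
Largest term belongs to Condition Delta, so Condition Delta is most probable.

Condition Delta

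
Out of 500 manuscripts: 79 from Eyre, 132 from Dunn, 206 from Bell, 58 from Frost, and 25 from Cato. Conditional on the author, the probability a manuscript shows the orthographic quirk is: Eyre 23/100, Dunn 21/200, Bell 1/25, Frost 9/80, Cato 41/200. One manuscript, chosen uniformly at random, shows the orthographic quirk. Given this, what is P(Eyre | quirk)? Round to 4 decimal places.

0.3500

Prior × likelihood for each hypothesis:
  Eyre: 0.158 × 0.23 = 0.03634
  Dunn: 0.264 × 0.105 = 0.02772
  Bell: 0.412 × 0.04 = 0.01648
  Frost: 0.116 × 0.1125 = 0.01305
  Cato: 0.05 × 0.205 = 0.01025
Normalizing constant = 0.10384.
P(Eyre | evidence) = 0.03634 / 0.10384 ≈ 0.3500.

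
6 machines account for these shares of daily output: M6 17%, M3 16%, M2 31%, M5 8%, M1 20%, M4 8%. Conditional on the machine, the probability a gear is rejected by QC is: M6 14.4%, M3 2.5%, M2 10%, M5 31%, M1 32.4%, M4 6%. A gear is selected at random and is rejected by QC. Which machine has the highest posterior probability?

M1

Compute prior × likelihood for every hypothesis:
  M6: 0.17 × 0.144 = 0.02448
  M3: 0.16 × 0.025 = 0.004
  M2: 0.31 × 0.1 = 0.031
  M5: 0.08 × 0.31 = 0.0248
  M1: 0.2 × 0.324 = 0.0648
  M4: 0.08 × 0.06 = 0.0048
Normalizing constant = 0.15388.
Largest term belongs to M1, so M1 is most probable.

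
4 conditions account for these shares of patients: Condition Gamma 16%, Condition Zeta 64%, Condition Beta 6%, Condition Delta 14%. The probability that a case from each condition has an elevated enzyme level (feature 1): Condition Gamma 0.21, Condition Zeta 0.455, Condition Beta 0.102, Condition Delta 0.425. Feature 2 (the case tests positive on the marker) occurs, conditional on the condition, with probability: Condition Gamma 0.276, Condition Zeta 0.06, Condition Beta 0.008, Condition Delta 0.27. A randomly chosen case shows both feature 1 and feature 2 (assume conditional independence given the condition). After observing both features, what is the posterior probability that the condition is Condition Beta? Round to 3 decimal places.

0.001

Compute prior × likelihood for every hypothesis:
  Condition Gamma: 0.16 × 0.21 × 0.276 = 0.0092736
  Condition Zeta: 0.64 × 0.455 × 0.06 = 0.017472
  Condition Beta: 0.06 × 0.102 × 0.008 = 0.00004896
  Condition Delta: 0.14 × 0.425 × 0.27 = 0.016065
Sum = 0.04285956.
P(Condition Beta | evidence) = 0.00004896 / 0.04285956 ≈ 0.001.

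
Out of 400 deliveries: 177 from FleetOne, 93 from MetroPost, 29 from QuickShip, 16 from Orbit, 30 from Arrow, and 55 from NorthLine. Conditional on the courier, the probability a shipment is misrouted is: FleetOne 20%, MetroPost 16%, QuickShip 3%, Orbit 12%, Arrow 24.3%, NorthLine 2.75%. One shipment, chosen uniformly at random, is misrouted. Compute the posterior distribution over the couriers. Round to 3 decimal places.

Unnormalized posteriors (prior × likelihood):
  FleetOne: 0.4425 × 0.2 = 0.0885
  MetroPost: 0.2325 × 0.16 = 0.0372
  QuickShip: 0.0725 × 0.03 = 0.002175
  Orbit: 0.04 × 0.12 = 0.0048
  Arrow: 0.075 × 0.243 = 0.018225
  NorthLine: 0.1375 × 0.0275 = 0.00378125
Total = 0.15468125.
P(FleetOne | misrouted) = 0.0885/0.15468125 ≈ 0.572
P(MetroPost | misrouted) = 0.0372/0.15468125 ≈ 0.240
P(QuickShip | misrouted) = 0.002175/0.15468125 ≈ 0.014
P(Orbit | misrouted) = 0.0048/0.15468125 ≈ 0.031
P(Arrow | misrouted) = 0.018225/0.15468125 ≈ 0.118
P(NorthLine | misrouted) = 0.00378125/0.15468125 ≈ 0.024

FleetOne 0.572, MetroPost 0.240, QuickShip 0.014, Orbit 0.031, Arrow 0.118, NorthLine 0.024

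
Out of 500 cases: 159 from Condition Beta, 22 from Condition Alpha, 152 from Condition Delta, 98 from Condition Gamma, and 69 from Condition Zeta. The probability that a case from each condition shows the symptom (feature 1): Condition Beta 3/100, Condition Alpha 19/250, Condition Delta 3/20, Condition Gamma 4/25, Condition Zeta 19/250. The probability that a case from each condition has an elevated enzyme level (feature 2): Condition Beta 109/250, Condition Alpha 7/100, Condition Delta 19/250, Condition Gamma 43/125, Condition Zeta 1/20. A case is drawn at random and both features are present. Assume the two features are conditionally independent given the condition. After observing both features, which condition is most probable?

Prior × likelihood for each hypothesis:
  Condition Beta: 0.318 × 0.03 × 0.436 = 0.00415944
  Condition Alpha: 0.044 × 0.076 × 0.07 = 0.00023408
  Condition Delta: 0.304 × 0.15 × 0.076 = 0.0034656
  Condition Gamma: 0.196 × 0.16 × 0.344 = 0.01078784
  Condition Zeta: 0.138 × 0.076 × 0.05 = 0.0005244
Sum = 0.01917136.
Largest term belongs to Condition Gamma, so Condition Gamma is most probable.

Condition Gamma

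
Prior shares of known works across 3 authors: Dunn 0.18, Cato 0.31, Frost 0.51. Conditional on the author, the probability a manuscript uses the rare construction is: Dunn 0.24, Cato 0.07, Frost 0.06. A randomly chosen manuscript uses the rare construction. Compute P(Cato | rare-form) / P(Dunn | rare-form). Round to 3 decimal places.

0.502

Unnormalized posteriors (prior × likelihood):
  Dunn: 0.18 × 0.24 = 0.0432
  Cato: 0.31 × 0.07 = 0.0217
  Frost: 0.51 × 0.06 = 0.0306
Total = 0.0955.
The ratio is 0.0217 / 0.0432 (the normalizer cancels) = 0.502.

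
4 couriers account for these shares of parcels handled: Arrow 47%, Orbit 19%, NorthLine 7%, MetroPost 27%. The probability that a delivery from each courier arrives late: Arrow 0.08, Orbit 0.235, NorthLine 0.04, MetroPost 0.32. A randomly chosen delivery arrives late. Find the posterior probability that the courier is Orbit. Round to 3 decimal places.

Compute prior × likelihood for every hypothesis:
  Arrow: 0.47 × 0.08 = 0.0376
  Orbit: 0.19 × 0.235 = 0.04465
  NorthLine: 0.07 × 0.04 = 0.0028
  MetroPost: 0.27 × 0.32 = 0.0864
Normalizing constant = 0.17145.
P(Orbit | evidence) = 0.04465 / 0.17145 ≈ 0.260.

0.260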